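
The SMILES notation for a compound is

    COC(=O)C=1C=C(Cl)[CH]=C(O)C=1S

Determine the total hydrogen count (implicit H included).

7

Walk through each heavy atom and fill implicit hydrogens from standard valence (C 4, N 3, O 2, S 2, halogen 1):
  atom 1: C, bond orders sum to 1 (valence 4) → 3 H
  atom 2: O, bond orders sum to 2 (valence 2) → 0 H
  atom 3: C, bond orders sum to 4 (valence 4) → 0 H
  atom 4: O, bond orders sum to 2 (valence 2) → 0 H
  atom 5: C, bond orders sum to 4 (valence 4) → 0 H
  atom 6: C, bond orders sum to 3 (valence 4) → 1 H
  atom 7: C, bond orders sum to 4 (valence 4) → 0 H
  atom 8: Cl (halogen, monovalent) → 0 H
  atom 9: C with explicit H count 1
  atom 10: C, bond orders sum to 4 (valence 4) → 0 H
  atom 11: O, bond orders sum to 1 (valence 2) → 1 H
  atom 12: C, bond orders sum to 4 (valence 4) → 0 H
  atom 13: S, bond orders sum to 1 (valence 2) → 1 H
Total hydrogens: 7.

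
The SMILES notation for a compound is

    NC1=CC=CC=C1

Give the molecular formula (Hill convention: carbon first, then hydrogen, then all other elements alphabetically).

Walk through each heavy atom and fill implicit hydrogens from standard valence (C 4, N 3, O 2, S 2, halogen 1):
  atom 1: N, bond orders sum to 1 (valence 3) → 2 H
  atom 2: C, bond orders sum to 4 (valence 4) → 0 H
  atom 3: C, bond orders sum to 3 (valence 4) → 1 H
  atom 4: C, bond orders sum to 3 (valence 4) → 1 H
  atom 5: C, bond orders sum to 3 (valence 4) → 1 H
  atom 6: C, bond orders sum to 3 (valence 4) → 1 H
  atom 7: C, bond orders sum to 3 (valence 4) → 1 H
Totals → C:6, H:7, N:1.
In Hill order: C6H7N.

C6H7N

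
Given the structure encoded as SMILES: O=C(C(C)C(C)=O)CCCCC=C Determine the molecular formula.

Walk through each heavy atom and fill implicit hydrogens from standard valence (C 4, N 3, O 2, S 2, halogen 1):
  atom 1: O, bond orders sum to 2 (valence 2) → 0 H
  atom 2: C, bond orders sum to 4 (valence 4) → 0 H
  atom 3: C, bond orders sum to 3 (valence 4) → 1 H
  atom 4: C, bond orders sum to 1 (valence 4) → 3 H
  atom 5: C, bond orders sum to 4 (valence 4) → 0 H
  atom 6: C, bond orders sum to 1 (valence 4) → 3 H
  atom 7: O, bond orders sum to 2 (valence 2) → 0 H
  atom 8: C, bond orders sum to 2 (valence 4) → 2 H
  atom 9: C, bond orders sum to 2 (valence 4) → 2 H
  atom 10: C, bond orders sum to 2 (valence 4) → 2 H
  atom 11: C, bond orders sum to 2 (valence 4) → 2 H
  atom 12: C, bond orders sum to 3 (valence 4) → 1 H
  atom 13: C, bond orders sum to 2 (valence 4) → 2 H
Totals → C:11, H:18, O:2.
In Hill order: C11H18O2.

C11H18O2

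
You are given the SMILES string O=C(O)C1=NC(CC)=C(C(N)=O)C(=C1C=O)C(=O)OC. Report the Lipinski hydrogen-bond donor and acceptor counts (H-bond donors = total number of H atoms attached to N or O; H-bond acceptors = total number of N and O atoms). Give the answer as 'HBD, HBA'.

3, 8

Donors: find every N or O and count the H atoms it carries.
  atom 1 (O): bond orders sum to 2 → 0 H
  atom 3 (O): bond orders sum to 1 → 1 H
  atom 5 (N): bond orders sum to 3 → 0 H
  atom 11 (N): bond orders sum to 1 → 2 H
  atom 12 (O): bond orders sum to 2 → 0 H
  atom 16 (O): bond orders sum to 2 → 0 H
  atom 18 (O): bond orders sum to 2 → 0 H
  atom 19 (O): bond orders sum to 2 → 0 H
Lipinski HBD = 3.
Acceptors: N atoms = 2, O atoms = 6 → HBA = 8.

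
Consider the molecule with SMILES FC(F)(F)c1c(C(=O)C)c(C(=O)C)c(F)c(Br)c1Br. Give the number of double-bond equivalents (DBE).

Molecular formula: C11H6Br2F4O2.
DoU = (2C + 2 + N − H − X) / 2, where X is the halogen count and O/S are ignored.
    = (2·11 + 2 + 0 − 6 − 6) / 2 = 12 / 2 = 6.

6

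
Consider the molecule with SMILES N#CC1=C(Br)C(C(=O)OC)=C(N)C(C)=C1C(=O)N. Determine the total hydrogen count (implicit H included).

Walk through each heavy atom and fill implicit hydrogens from standard valence (C 4, N 3, O 2, S 2, halogen 1):
  atom 1: N, bond orders sum to 3 (valence 3) → 0 H
  atom 2: C, bond orders sum to 4 (valence 4) → 0 H
  atom 3: C, bond orders sum to 4 (valence 4) → 0 H
  atom 4: C, bond orders sum to 4 (valence 4) → 0 H
  atom 5: Br (halogen, monovalent) → 0 H
  atom 6: C, bond orders sum to 4 (valence 4) → 0 H
  atom 7: C, bond orders sum to 4 (valence 4) → 0 H
  atom 8: O, bond orders sum to 2 (valence 2) → 0 H
  atom 9: O, bond orders sum to 2 (valence 2) → 0 H
  atom 10: C, bond orders sum to 1 (valence 4) → 3 H
  atom 11: C, bond orders sum to 4 (valence 4) → 0 H
  atom 12: N, bond orders sum to 1 (valence 3) → 2 H
  atom 13: C, bond orders sum to 4 (valence 4) → 0 H
  atom 14: C, bond orders sum to 1 (valence 4) → 3 H
  atom 15: C, bond orders sum to 4 (valence 4) → 0 H
  atom 16: C, bond orders sum to 4 (valence 4) → 0 H
  atom 17: O, bond orders sum to 2 (valence 2) → 0 H
  atom 18: N, bond orders sum to 1 (valence 3) → 2 H
Total hydrogens: 10.

10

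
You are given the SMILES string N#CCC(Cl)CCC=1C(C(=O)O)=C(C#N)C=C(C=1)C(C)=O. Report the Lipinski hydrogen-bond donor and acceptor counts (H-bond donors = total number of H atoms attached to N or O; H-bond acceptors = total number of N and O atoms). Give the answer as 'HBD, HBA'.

1, 5

Donors: find every N or O and count the H atoms it carries.
  atom 1 (N): bond orders sum to 3 → 0 H
  atom 11 (O): bond orders sum to 2 → 0 H
  atom 12 (O): bond orders sum to 1 → 1 H
  atom 15 (N): bond orders sum to 3 → 0 H
  atom 21 (O): bond orders sum to 2 → 0 H
Lipinski HBD = 1.
Acceptors: N atoms = 2, O atoms = 3 → HBA = 5.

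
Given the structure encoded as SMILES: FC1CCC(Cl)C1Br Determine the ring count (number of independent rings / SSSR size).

In SMILES, each pair of matching ring-closure digits denotes one ring-closing bond; the number of such bonds equals the number of independent rings.
Ring-closure bonds here: 1.

1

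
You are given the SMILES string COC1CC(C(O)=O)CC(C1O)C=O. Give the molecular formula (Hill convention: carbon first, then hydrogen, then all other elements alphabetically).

Walk through each heavy atom and fill implicit hydrogens from standard valence (C 4, N 3, O 2, S 2, halogen 1):
  atom 1: C, bond orders sum to 1 (valence 4) → 3 H
  atom 2: O, bond orders sum to 2 (valence 2) → 0 H
  atom 3: C, bond orders sum to 3 (valence 4) → 1 H
  atom 4: C, bond orders sum to 2 (valence 4) → 2 H
  atom 5: C, bond orders sum to 3 (valence 4) → 1 H
  atom 6: C, bond orders sum to 4 (valence 4) → 0 H
  atom 7: O, bond orders sum to 1 (valence 2) → 1 H
  atom 8: O, bond orders sum to 2 (valence 2) → 0 H
  atom 9: C, bond orders sum to 2 (valence 4) → 2 H
  atom 10: C, bond orders sum to 3 (valence 4) → 1 H
  atom 11: C, bond orders sum to 3 (valence 4) → 1 H
  atom 12: O, bond orders sum to 1 (valence 2) → 1 H
  atom 13: C, bond orders sum to 3 (valence 4) → 1 H
  atom 14: O, bond orders sum to 2 (valence 2) → 0 H
Totals → C:9, H:14, O:5.
In Hill order: C9H14O5.

C9H14O5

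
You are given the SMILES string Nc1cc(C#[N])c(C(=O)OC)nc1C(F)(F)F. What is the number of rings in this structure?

1

In SMILES, each pair of matching ring-closure digits denotes one ring-closing bond; the number of such bonds equals the number of independent rings.
Ring-closure bonds here: 1.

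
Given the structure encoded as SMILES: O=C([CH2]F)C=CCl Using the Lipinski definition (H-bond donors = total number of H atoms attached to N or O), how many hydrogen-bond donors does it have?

0

Donors: find every N or O and count the H atoms it carries.
  atom 1 (O): bond orders sum to 2 → 0 H
Lipinski HBD = 0.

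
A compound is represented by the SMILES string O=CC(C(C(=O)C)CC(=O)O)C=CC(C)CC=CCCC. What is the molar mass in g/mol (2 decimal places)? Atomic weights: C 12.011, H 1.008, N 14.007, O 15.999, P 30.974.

294.39 g/mol

First, the molecular formula is C17H26O4 (counting implicit H from valence).
  C: 17 × 12.011 = 204.187
  H: 26 × 1.008 = 26.208
  O: 4 × 15.999 = 63.996
Sum: 17×12.011 + 26×1.008 + 4×15.999 = 294.391 → 294.39 g/mol.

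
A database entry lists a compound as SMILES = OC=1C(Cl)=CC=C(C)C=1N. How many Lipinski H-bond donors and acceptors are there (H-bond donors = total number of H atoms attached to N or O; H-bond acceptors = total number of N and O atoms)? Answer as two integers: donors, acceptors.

3, 2

Donors: find every N or O and count the H atoms it carries.
  atom 1 (O): bond orders sum to 1 → 1 H
  atom 10 (N): bond orders sum to 1 → 2 H
Lipinski HBD = 3.
Acceptors: N atoms = 1, O atoms = 1 → HBA = 2.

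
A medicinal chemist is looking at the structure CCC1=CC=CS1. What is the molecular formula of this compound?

Walk through each heavy atom and fill implicit hydrogens from standard valence (C 4, N 3, O 2, S 2, halogen 1):
  atom 1: C, bond orders sum to 1 (valence 4) → 3 H
  atom 2: C, bond orders sum to 2 (valence 4) → 2 H
  atom 3: C, bond orders sum to 4 (valence 4) → 0 H
  atom 4: C, bond orders sum to 3 (valence 4) → 1 H
  atom 5: C, bond orders sum to 3 (valence 4) → 1 H
  atom 6: C, bond orders sum to 3 (valence 4) → 1 H
  atom 7: S, bond orders sum to 2 (valence 2) → 0 H
Totals → C:6, H:8, S:1.

C6H8S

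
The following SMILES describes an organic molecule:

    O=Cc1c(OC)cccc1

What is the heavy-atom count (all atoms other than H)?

Every atom symbol written in the SMILES (organic subset) is one heavy atom; implicit H are not written.
Heavy atoms by element → C:8, O:2.
Total: 10.

10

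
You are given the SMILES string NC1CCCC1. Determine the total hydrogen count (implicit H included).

Walk through each heavy atom and fill implicit hydrogens from standard valence (C 4, N 3, O 2, S 2, halogen 1):
  atom 1: N, bond orders sum to 1 (valence 3) → 2 H
  atom 2: C, bond orders sum to 3 (valence 4) → 1 H
  atom 3: C, bond orders sum to 2 (valence 4) → 2 H
  atom 4: C, bond orders sum to 2 (valence 4) → 2 H
  atom 5: C, bond orders sum to 2 (valence 4) → 2 H
  atom 6: C, bond orders sum to 2 (valence 4) → 2 H
Total hydrogens: 11.

11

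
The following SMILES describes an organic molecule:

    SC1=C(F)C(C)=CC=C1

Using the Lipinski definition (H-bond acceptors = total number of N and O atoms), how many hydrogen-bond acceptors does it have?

0

N atoms: 0; O atoms: 0.
Lipinski HBA = 0 + 0 = 0.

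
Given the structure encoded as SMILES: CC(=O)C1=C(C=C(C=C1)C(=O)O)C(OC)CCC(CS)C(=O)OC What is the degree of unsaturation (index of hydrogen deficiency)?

Molecular formula: C17H22O6S.
DoU = (2C + 2 + N − H − X) / 2, where X is the halogen count and O/S are ignored.
    = (2·17 + 2 + 0 − 22 − 0) / 2 = 14 / 2 = 7.

7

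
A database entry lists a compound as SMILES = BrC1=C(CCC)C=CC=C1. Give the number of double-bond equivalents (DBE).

4

Degree of unsaturation = (number of rings) + (number of π bonds).
Ring closures in the SMILES: 1.
π bonds: 3 double bonds (each 1 DoU) → 3 DoU from unsaturation.
Total DoU = 1 + 3 = 4.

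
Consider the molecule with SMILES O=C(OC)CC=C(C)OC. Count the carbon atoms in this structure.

Count every carbon token in the SMILES (each C, including those in ring-closure positions and inside branches).
Carbon count: 7.

7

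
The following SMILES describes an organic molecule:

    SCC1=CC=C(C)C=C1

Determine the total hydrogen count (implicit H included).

10

Walk through each heavy atom and fill implicit hydrogens from standard valence (C 4, N 3, O 2, S 2, halogen 1):
  atom 1: S, bond orders sum to 1 (valence 2) → 1 H
  atom 2: C, bond orders sum to 2 (valence 4) → 2 H
  atom 3: C, bond orders sum to 4 (valence 4) → 0 H
  atom 4: C, bond orders sum to 3 (valence 4) → 1 H
  atom 5: C, bond orders sum to 3 (valence 4) → 1 H
  atom 6: C, bond orders sum to 4 (valence 4) → 0 H
  atom 7: C, bond orders sum to 1 (valence 4) → 3 H
  atom 8: C, bond orders sum to 3 (valence 4) → 1 H
  atom 9: C, bond orders sum to 3 (valence 4) → 1 H
Total hydrogens: 10.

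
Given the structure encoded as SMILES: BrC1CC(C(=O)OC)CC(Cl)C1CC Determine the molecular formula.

C10H16BrClO2

Walk through each heavy atom and fill implicit hydrogens from standard valence (C 4, N 3, O 2, S 2, halogen 1):
  atom 1: Br (halogen, monovalent) → 0 H
  atom 2: C, bond orders sum to 3 (valence 4) → 1 H
  atom 3: C, bond orders sum to 2 (valence 4) → 2 H
  atom 4: C, bond orders sum to 3 (valence 4) → 1 H
  atom 5: C, bond orders sum to 4 (valence 4) → 0 H
  atom 6: O, bond orders sum to 2 (valence 2) → 0 H
  atom 7: O, bond orders sum to 2 (valence 2) → 0 H
  atom 8: C, bond orders sum to 1 (valence 4) → 3 H
  atom 9: C, bond orders sum to 2 (valence 4) → 2 H
  atom 10: C, bond orders sum to 3 (valence 4) → 1 H
  atom 11: Cl (halogen, monovalent) → 0 H
  atom 12: C, bond orders sum to 3 (valence 4) → 1 H
  atom 13: C, bond orders sum to 2 (valence 4) → 2 H
  atom 14: C, bond orders sum to 1 (valence 4) → 3 H
Totals → C:10, H:16, Br:1, Cl:1, O:2.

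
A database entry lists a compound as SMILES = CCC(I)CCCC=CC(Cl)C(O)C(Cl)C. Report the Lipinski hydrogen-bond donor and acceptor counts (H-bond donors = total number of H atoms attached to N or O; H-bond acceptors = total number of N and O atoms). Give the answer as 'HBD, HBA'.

Donors: find every N or O and count the H atoms it carries.
  atom 13 (O): bond orders sum to 1 → 1 H
Lipinski HBD = 1.
Acceptors: N atoms = 0, O atoms = 1 → HBA = 1.

1, 1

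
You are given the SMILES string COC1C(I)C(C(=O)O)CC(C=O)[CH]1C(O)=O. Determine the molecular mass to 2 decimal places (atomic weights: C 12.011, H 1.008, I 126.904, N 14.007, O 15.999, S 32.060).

First, the molecular formula is C10H13IO6 (counting implicit H from valence).
  C: 10 × 12.011 = 120.110
  H: 13 × 1.008 = 13.104
  I: 1 × 126.904 = 126.904
  O: 6 × 15.999 = 95.994
Sum: 10×12.011 + 13×1.008 + 1×126.904 + 6×15.999 = 356.112 → 356.11 g/mol.

356.11 g/mol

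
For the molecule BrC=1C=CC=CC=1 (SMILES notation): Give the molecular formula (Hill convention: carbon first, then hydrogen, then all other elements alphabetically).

C6H5Br

Walk through each heavy atom and fill implicit hydrogens from standard valence (C 4, N 3, O 2, S 2, halogen 1):
  atom 1: Br (halogen, monovalent) → 0 H
  atom 2: C, bond orders sum to 4 (valence 4) → 0 H
  atom 3: C, bond orders sum to 3 (valence 4) → 1 H
  atom 4: C, bond orders sum to 3 (valence 4) → 1 H
  atom 5: C, bond orders sum to 3 (valence 4) → 1 H
  atom 6: C, bond orders sum to 3 (valence 4) → 1 H
  atom 7: C, bond orders sum to 3 (valence 4) → 1 H
Totals → C:6, H:5, Br:1.
In Hill order: C6H5Br.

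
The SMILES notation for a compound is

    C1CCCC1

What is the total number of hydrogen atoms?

Walk through each heavy atom and fill implicit hydrogens from standard valence (C 4, N 3, O 2, S 2, halogen 1):
  atom 1: C, bond orders sum to 2 (valence 4) → 2 H
  atom 2: C, bond orders sum to 2 (valence 4) → 2 H
  atom 3: C, bond orders sum to 2 (valence 4) → 2 H
  atom 4: C, bond orders sum to 2 (valence 4) → 2 H
  atom 5: C, bond orders sum to 2 (valence 4) → 2 H
Total hydrogens: 10.

10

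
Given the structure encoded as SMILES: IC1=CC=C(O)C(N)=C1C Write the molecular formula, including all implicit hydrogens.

Walk through each heavy atom and fill implicit hydrogens from standard valence (C 4, N 3, O 2, S 2, halogen 1):
  atom 1: I (halogen, monovalent) → 0 H
  atom 2: C, bond orders sum to 4 (valence 4) → 0 H
  atom 3: C, bond orders sum to 3 (valence 4) → 1 H
  atom 4: C, bond orders sum to 3 (valence 4) → 1 H
  atom 5: C, bond orders sum to 4 (valence 4) → 0 H
  atom 6: O, bond orders sum to 1 (valence 2) → 1 H
  atom 7: C, bond orders sum to 4 (valence 4) → 0 H
  atom 8: N, bond orders sum to 1 (valence 3) → 2 H
  atom 9: C, bond orders sum to 4 (valence 4) → 0 H
  atom 10: C, bond orders sum to 1 (valence 4) → 3 H
Totals → C:7, H:8, I:1, N:1, O:1.
In Hill order: C7H8INO.

C7H8INO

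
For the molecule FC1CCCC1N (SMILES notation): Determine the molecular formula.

C5H10FN

Walk through each heavy atom and fill implicit hydrogens from standard valence (C 4, N 3, O 2, S 2, halogen 1):
  atom 1: F (halogen, monovalent) → 0 H
  atom 2: C, bond orders sum to 3 (valence 4) → 1 H
  atom 3: C, bond orders sum to 2 (valence 4) → 2 H
  atom 4: C, bond orders sum to 2 (valence 4) → 2 H
  atom 5: C, bond orders sum to 2 (valence 4) → 2 H
  atom 6: C, bond orders sum to 3 (valence 4) → 1 H
  atom 7: N, bond orders sum to 1 (valence 3) → 2 H
Totals → C:5, H:10, F:1, N:1.
In Hill order: C5H10FN.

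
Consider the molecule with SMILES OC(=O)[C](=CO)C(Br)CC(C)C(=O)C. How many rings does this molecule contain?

In SMILES, each pair of matching ring-closure digits denotes one ring-closing bond; the number of such bonds equals the number of independent rings.
Ring-closure bonds here: 0.

0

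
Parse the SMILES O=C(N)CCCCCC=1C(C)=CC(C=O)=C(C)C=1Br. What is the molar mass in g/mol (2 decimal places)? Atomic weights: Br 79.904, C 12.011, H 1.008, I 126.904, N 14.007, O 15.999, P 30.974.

326.23 g/mol

First, the molecular formula is C15H20BrNO2 (counting implicit H from valence).
  Br: 1 × 79.904 = 79.904
  C: 15 × 12.011 = 180.165
  H: 20 × 1.008 = 20.160
  N: 1 × 14.007 = 14.007
  O: 2 × 15.999 = 31.998
Sum: 1×79.904 + 15×12.011 + 20×1.008 + 1×14.007 + 2×15.999 = 326.234 → 326.23 g/mol.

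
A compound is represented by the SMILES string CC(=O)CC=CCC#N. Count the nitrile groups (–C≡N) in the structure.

The nitrile motif appears at heavy-atom position 8 in the SMILES.
Other groups present: 1 alkene, 1 ketone.
Nitrile count: 1.

1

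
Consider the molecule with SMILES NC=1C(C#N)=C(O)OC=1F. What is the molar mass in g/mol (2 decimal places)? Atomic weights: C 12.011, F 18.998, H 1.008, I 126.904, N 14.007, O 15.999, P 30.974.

First, the molecular formula is C5H3FN2O2 (counting implicit H from valence).
  C: 5 × 12.011 = 60.055
  F: 1 × 18.998 = 18.998
  H: 3 × 1.008 = 3.024
  N: 2 × 14.007 = 28.014
  O: 2 × 15.999 = 31.998
Sum: 5×12.011 + 1×18.998 + 3×1.008 + 2×14.007 + 2×15.999 = 142.089 → 142.09 g/mol.

142.09 g/mol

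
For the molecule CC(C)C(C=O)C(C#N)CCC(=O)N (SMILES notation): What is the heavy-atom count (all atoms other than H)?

Every atom symbol written in the SMILES (organic subset) is one heavy atom; implicit H are not written.
Heavy atoms by element → C:10, N:2, O:2.
Total: 14.

14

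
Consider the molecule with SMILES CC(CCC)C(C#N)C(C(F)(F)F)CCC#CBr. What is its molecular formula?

C13H17BrF3N

Walk through each heavy atom and fill implicit hydrogens from standard valence (C 4, N 3, O 2, S 2, halogen 1):
  atom 1: C, bond orders sum to 1 (valence 4) → 3 H
  atom 2: C, bond orders sum to 3 (valence 4) → 1 H
  atom 3: C, bond orders sum to 2 (valence 4) → 2 H
  atom 4: C, bond orders sum to 2 (valence 4) → 2 H
  atom 5: C, bond orders sum to 1 (valence 4) → 3 H
  atom 6: C, bond orders sum to 3 (valence 4) → 1 H
  atom 7: C, bond orders sum to 4 (valence 4) → 0 H
  atom 8: N, bond orders sum to 3 (valence 3) → 0 H
  atom 9: C, bond orders sum to 3 (valence 4) → 1 H
  atom 10: C, bond orders sum to 4 (valence 4) → 0 H
  atom 11: F (halogen, monovalent) → 0 H
  atom 12: F (halogen, monovalent) → 0 H
  atom 13: F (halogen, monovalent) → 0 H
  atom 14: C, bond orders sum to 2 (valence 4) → 2 H
  atom 15: C, bond orders sum to 2 (valence 4) → 2 H
  atom 16: C, bond orders sum to 4 (valence 4) → 0 H
  atom 17: C, bond orders sum to 4 (valence 4) → 0 H
  atom 18: Br (halogen, monovalent) → 0 H
Totals → C:13, H:17, Br:1, F:3, N:1.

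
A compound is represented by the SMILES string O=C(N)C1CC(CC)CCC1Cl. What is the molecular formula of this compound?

Walk through each heavy atom and fill implicit hydrogens from standard valence (C 4, N 3, O 2, S 2, halogen 1):
  atom 1: O, bond orders sum to 2 (valence 2) → 0 H
  atom 2: C, bond orders sum to 4 (valence 4) → 0 H
  atom 3: N, bond orders sum to 1 (valence 3) → 2 H
  atom 4: C, bond orders sum to 3 (valence 4) → 1 H
  atom 5: C, bond orders sum to 2 (valence 4) → 2 H
  atom 6: C, bond orders sum to 3 (valence 4) → 1 H
  atom 7: C, bond orders sum to 2 (valence 4) → 2 H
  atom 8: C, bond orders sum to 1 (valence 4) → 3 H
  atom 9: C, bond orders sum to 2 (valence 4) → 2 H
  atom 10: C, bond orders sum to 2 (valence 4) → 2 H
  atom 11: C, bond orders sum to 3 (valence 4) → 1 H
  atom 12: Cl (halogen, monovalent) → 0 H
Totals → C:9, H:16, Cl:1, N:1, O:1.

C9H16ClNO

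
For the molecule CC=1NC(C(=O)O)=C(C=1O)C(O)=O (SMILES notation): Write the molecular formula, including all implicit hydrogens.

C7H7NO5

Walk through each heavy atom and fill implicit hydrogens from standard valence (C 4, N 3, O 2, S 2, halogen 1):
  atom 1: C, bond orders sum to 1 (valence 4) → 3 H
  atom 2: C, bond orders sum to 4 (valence 4) → 0 H
  atom 3: N, bond orders sum to 2 (valence 3) → 1 H
  atom 4: C, bond orders sum to 4 (valence 4) → 0 H
  atom 5: C, bond orders sum to 4 (valence 4) → 0 H
  atom 6: O, bond orders sum to 2 (valence 2) → 0 H
  atom 7: O, bond orders sum to 1 (valence 2) → 1 H
  atom 8: C, bond orders sum to 4 (valence 4) → 0 H
  atom 9: C, bond orders sum to 4 (valence 4) → 0 H
  atom 10: O, bond orders sum to 1 (valence 2) → 1 H
  atom 11: C, bond orders sum to 4 (valence 4) → 0 H
  atom 12: O, bond orders sum to 1 (valence 2) → 1 H
  atom 13: O, bond orders sum to 2 (valence 2) → 0 H
Totals → C:7, H:7, N:1, O:5.
In Hill order: C7H7NO5.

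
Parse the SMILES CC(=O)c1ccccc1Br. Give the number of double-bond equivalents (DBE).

Molecular formula: C8H7BrO.
DoU = (2C + 2 + N − H − X) / 2, where X is the halogen count and O/S are ignored.
    = (2·8 + 2 + 0 − 7 − 1) / 2 = 10 / 2 = 5.

5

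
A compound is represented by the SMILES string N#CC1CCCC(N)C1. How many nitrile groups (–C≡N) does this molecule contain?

The nitrile motif appears at heavy-atom position 2 in the SMILES.
Other groups present: 1 primary amine.
Nitrile count: 1.

1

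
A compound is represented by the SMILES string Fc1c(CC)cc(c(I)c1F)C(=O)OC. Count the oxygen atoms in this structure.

Scan the SMILES for O atoms (remember two-letter symbols like Cl and Br are single atoms).
Oxygen count: 2.

2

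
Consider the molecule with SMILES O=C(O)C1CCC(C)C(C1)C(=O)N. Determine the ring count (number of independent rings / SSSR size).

In SMILES, each pair of matching ring-closure digits denotes one ring-closing bond; the number of such bonds equals the number of independent rings.
Ring-closure bonds here: 1.

1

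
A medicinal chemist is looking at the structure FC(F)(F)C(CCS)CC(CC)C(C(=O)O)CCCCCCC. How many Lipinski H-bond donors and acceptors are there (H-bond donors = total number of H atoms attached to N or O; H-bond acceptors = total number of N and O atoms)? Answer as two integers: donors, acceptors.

Donors: find every N or O and count the H atoms it carries.
  atom 15 (O): bond orders sum to 2 → 0 H
  atom 16 (O): bond orders sum to 1 → 1 H
Lipinski HBD = 1.
Acceptors: N atoms = 0, O atoms = 2 → HBA = 2.

1, 2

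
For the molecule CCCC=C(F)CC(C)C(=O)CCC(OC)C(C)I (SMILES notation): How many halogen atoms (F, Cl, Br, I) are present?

2

Halogen atoms appear at heavy-atom positions 6, 19 (1×F, 1×I).
Other groups present: 1 alkene, 1 ether, 1 ketone.
Halogen count: 2.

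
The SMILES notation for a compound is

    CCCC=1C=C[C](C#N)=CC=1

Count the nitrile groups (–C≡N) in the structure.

1

The nitrile motif appears at heavy-atom position 8 in the SMILES.
Nitrile count: 1.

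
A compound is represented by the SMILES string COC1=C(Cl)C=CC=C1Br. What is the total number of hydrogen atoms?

Walk through each heavy atom and fill implicit hydrogens from standard valence (C 4, N 3, O 2, S 2, halogen 1):
  atom 1: C, bond orders sum to 1 (valence 4) → 3 H
  atom 2: O, bond orders sum to 2 (valence 2) → 0 H
  atom 3: C, bond orders sum to 4 (valence 4) → 0 H
  atom 4: C, bond orders sum to 4 (valence 4) → 0 H
  atom 5: Cl (halogen, monovalent) → 0 H
  atom 6: C, bond orders sum to 3 (valence 4) → 1 H
  atom 7: C, bond orders sum to 3 (valence 4) → 1 H
  atom 8: C, bond orders sum to 3 (valence 4) → 1 H
  atom 9: C, bond orders sum to 4 (valence 4) → 0 H
  atom 10: Br (halogen, monovalent) → 0 H
Total hydrogens: 6.

6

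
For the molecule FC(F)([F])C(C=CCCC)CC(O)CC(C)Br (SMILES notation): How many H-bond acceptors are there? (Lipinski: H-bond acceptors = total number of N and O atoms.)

1

N atoms: 0; O atoms: 1.
Lipinski HBA = 0 + 1 = 1.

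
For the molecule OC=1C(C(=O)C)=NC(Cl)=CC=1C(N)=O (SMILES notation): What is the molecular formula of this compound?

Walk through each heavy atom and fill implicit hydrogens from standard valence (C 4, N 3, O 2, S 2, halogen 1):
  atom 1: O, bond orders sum to 1 (valence 2) → 1 H
  atom 2: C, bond orders sum to 4 (valence 4) → 0 H
  atom 3: C, bond orders sum to 4 (valence 4) → 0 H
  atom 4: C, bond orders sum to 4 (valence 4) → 0 H
  atom 5: O, bond orders sum to 2 (valence 2) → 0 H
  atom 6: C, bond orders sum to 1 (valence 4) → 3 H
  atom 7: N, bond orders sum to 3 (valence 3) → 0 H
  atom 8: C, bond orders sum to 4 (valence 4) → 0 H
  atom 9: Cl (halogen, monovalent) → 0 H
  atom 10: C, bond orders sum to 3 (valence 4) → 1 H
  atom 11: C, bond orders sum to 4 (valence 4) → 0 H
  atom 12: C, bond orders sum to 4 (valence 4) → 0 H
  atom 13: N, bond orders sum to 1 (valence 3) → 2 H
  atom 14: O, bond orders sum to 2 (valence 2) → 0 H
Totals → C:8, H:7, Cl:1, N:2, O:3.
In Hill order: C8H7ClN2O3.

C8H7ClN2O3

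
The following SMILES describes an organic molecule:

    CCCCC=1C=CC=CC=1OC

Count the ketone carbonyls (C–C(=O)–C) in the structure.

0

Scan the SMILES for the ketone motif — none present.
Groups that are present: 1 ether.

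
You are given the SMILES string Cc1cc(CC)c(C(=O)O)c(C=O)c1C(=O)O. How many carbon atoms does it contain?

Count every carbon token in the SMILES (each C, including those in ring-closure positions and inside branches).
Carbon count: 12.

12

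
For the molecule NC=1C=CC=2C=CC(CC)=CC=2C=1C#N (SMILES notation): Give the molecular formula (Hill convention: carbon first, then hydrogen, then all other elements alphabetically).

Walk through each heavy atom and fill implicit hydrogens from standard valence (C 4, N 3, O 2, S 2, halogen 1):
  atom 1: N, bond orders sum to 1 (valence 3) → 2 H
  atom 2: C, bond orders sum to 4 (valence 4) → 0 H
  atom 3: C, bond orders sum to 3 (valence 4) → 1 H
  atom 4: C, bond orders sum to 3 (valence 4) → 1 H
  atom 5: C, bond orders sum to 4 (valence 4) → 0 H
  atom 6: C, bond orders sum to 3 (valence 4) → 1 H
  atom 7: C, bond orders sum to 3 (valence 4) → 1 H
  atom 8: C, bond orders sum to 4 (valence 4) → 0 H
  atom 9: C, bond orders sum to 2 (valence 4) → 2 H
  atom 10: C, bond orders sum to 1 (valence 4) → 3 H
  atom 11: C, bond orders sum to 3 (valence 4) → 1 H
  atom 12: C, bond orders sum to 4 (valence 4) → 0 H
  atom 13: C, bond orders sum to 4 (valence 4) → 0 H
  atom 14: C, bond orders sum to 4 (valence 4) → 0 H
  atom 15: N, bond orders sum to 3 (valence 3) → 0 H
Totals → C:13, H:12, N:2.
In Hill order: C13H12N2.

C13H12N2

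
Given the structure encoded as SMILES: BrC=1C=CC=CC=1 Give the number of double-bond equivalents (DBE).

Molecular formula: C6H5Br.
DoU = (2C + 2 + N − H − X) / 2, where X is the halogen count and O/S are ignored.
    = (2·6 + 2 + 0 − 5 − 1) / 2 = 8 / 2 = 4.

4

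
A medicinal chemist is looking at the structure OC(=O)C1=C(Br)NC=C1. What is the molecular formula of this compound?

C5H4BrNO2

Walk through each heavy atom and fill implicit hydrogens from standard valence (C 4, N 3, O 2, S 2, halogen 1):
  atom 1: O, bond orders sum to 1 (valence 2) → 1 H
  atom 2: C, bond orders sum to 4 (valence 4) → 0 H
  atom 3: O, bond orders sum to 2 (valence 2) → 0 H
  atom 4: C, bond orders sum to 4 (valence 4) → 0 H
  atom 5: C, bond orders sum to 4 (valence 4) → 0 H
  atom 6: Br (halogen, monovalent) → 0 H
  atom 7: N, bond orders sum to 2 (valence 3) → 1 H
  atom 8: C, bond orders sum to 3 (valence 4) → 1 H
  atom 9: C, bond orders sum to 3 (valence 4) → 1 H
Totals → C:5, H:4, Br:1, N:1, O:2.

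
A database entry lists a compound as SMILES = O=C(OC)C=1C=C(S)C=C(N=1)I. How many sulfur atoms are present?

1

Scan the SMILES for S atoms (remember two-letter symbols like Cl and Br are single atoms).
Sulfur count: 1.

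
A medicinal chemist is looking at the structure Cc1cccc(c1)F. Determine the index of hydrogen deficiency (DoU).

4

Molecular formula: C7H7F.
DoU = (2C + 2 + N − H − X) / 2, where X is the halogen count and O/S are ignored.
    = (2·7 + 2 + 0 − 7 − 1) / 2 = 8 / 2 = 4.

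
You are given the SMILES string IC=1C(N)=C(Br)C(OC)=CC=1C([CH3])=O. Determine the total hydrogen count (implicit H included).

9

Walk through each heavy atom and fill implicit hydrogens from standard valence (C 4, N 3, O 2, S 2, halogen 1):
  atom 1: I (halogen, monovalent) → 0 H
  atom 2: C, bond orders sum to 4 (valence 4) → 0 H
  atom 3: C, bond orders sum to 4 (valence 4) → 0 H
  atom 4: N, bond orders sum to 1 (valence 3) → 2 H
  atom 5: C, bond orders sum to 4 (valence 4) → 0 H
  atom 6: Br (halogen, monovalent) → 0 H
  atom 7: C, bond orders sum to 4 (valence 4) → 0 H
  atom 8: O, bond orders sum to 2 (valence 2) → 0 H
  atom 9: C, bond orders sum to 1 (valence 4) → 3 H
  atom 10: C, bond orders sum to 3 (valence 4) → 1 H
  atom 11: C, bond orders sum to 4 (valence 4) → 0 H
  atom 12: C, bond orders sum to 4 (valence 4) → 0 H
  atom 13: C with explicit H count 3
  atom 14: O, bond orders sum to 2 (valence 2) → 0 H
Total hydrogens: 9.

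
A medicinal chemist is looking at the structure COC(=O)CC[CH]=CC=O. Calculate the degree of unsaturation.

3

Molecular formula: C7H10O3.
DoU = (2C + 2 + N − H − X) / 2, where X is the halogen count and O/S are ignored.
    = (2·7 + 2 + 0 − 10 − 0) / 2 = 6 / 2 = 3.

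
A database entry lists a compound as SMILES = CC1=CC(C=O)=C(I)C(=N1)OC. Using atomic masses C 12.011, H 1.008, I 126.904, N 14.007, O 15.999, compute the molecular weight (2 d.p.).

First, the molecular formula is C8H8INO2 (counting implicit H from valence).
  C: 8 × 12.011 = 96.088
  H: 8 × 1.008 = 8.064
  I: 1 × 126.904 = 126.904
  N: 1 × 14.007 = 14.007
  O: 2 × 15.999 = 31.998
Sum: 8×12.011 + 8×1.008 + 1×126.904 + 1×14.007 + 2×15.999 = 277.061 → 277.06 g/mol.

277.06 g/mol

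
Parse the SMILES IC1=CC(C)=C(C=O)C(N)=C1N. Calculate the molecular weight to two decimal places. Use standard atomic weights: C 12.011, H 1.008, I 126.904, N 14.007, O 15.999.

First, the molecular formula is C8H9IN2O (counting implicit H from valence).
  C: 8 × 12.011 = 96.088
  H: 9 × 1.008 = 9.072
  I: 1 × 126.904 = 126.904
  N: 2 × 14.007 = 28.014
  O: 1 × 15.999 = 15.999
Sum: 8×12.011 + 9×1.008 + 1×126.904 + 2×14.007 + 1×15.999 = 276.077 → 276.08 g/mol.

276.08 g/mol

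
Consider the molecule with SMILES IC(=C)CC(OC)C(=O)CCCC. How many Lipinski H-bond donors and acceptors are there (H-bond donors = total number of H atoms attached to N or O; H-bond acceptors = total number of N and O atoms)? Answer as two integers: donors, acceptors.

0, 2

Donors: find every N or O and count the H atoms it carries.
  atom 6 (O): bond orders sum to 2 → 0 H
  atom 9 (O): bond orders sum to 2 → 0 H
Lipinski HBD = 0.
Acceptors: N atoms = 0, O atoms = 2 → HBA = 2.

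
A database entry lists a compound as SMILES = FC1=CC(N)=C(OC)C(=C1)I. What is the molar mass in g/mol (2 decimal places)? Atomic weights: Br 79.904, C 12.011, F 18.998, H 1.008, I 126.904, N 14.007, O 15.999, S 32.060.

267.04 g/mol

First, the molecular formula is C7H7FINO (counting implicit H from valence).
  C: 7 × 12.011 = 84.077
  F: 1 × 18.998 = 18.998
  H: 7 × 1.008 = 7.056
  I: 1 × 126.904 = 126.904
  N: 1 × 14.007 = 14.007
  O: 1 × 15.999 = 15.999
Sum: 7×12.011 + 1×18.998 + 7×1.008 + 1×126.904 + 1×14.007 + 1×15.999 = 267.041 → 267.04 g/mol.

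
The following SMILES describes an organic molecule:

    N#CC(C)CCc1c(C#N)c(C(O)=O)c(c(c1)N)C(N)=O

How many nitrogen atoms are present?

4

Scan the SMILES for N atoms (remember two-letter symbols like Cl and Br are single atoms).
Nitrogen count: 4.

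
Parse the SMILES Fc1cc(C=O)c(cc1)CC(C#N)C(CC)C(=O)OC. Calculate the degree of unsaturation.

8

Molecular formula: C15H16FNO3.
DoU = (2C + 2 + N − H − X) / 2, where X is the halogen count and O/S are ignored.
    = (2·15 + 2 + 1 − 16 − 1) / 2 = 16 / 2 = 8.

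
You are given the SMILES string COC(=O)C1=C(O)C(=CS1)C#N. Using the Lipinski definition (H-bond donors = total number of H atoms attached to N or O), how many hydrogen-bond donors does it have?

Donors: find every N or O and count the H atoms it carries.
  atom 2 (O): bond orders sum to 2 → 0 H
  atom 4 (O): bond orders sum to 2 → 0 H
  atom 7 (O): bond orders sum to 1 → 1 H
  atom 12 (N): bond orders sum to 3 → 0 H
Lipinski HBD = 1.

1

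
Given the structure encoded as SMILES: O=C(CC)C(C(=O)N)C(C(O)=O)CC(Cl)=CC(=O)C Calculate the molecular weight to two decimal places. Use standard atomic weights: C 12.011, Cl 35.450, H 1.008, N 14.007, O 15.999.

289.71 g/mol

First, the molecular formula is C12H16ClNO5 (counting implicit H from valence).
  C: 12 × 12.011 = 144.132
  Cl: 1 × 35.450 = 35.450
  H: 16 × 1.008 = 16.128
  N: 1 × 14.007 = 14.007
  O: 5 × 15.999 = 79.995
Sum: 12×12.011 + 1×35.450 + 16×1.008 + 1×14.007 + 5×15.999 = 289.712 → 289.71 g/mol.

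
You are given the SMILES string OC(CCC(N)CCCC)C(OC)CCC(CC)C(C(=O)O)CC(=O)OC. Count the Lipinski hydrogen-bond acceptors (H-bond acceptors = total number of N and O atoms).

N atoms: 1; O atoms: 6.
Lipinski HBA = 1 + 6 = 7.

7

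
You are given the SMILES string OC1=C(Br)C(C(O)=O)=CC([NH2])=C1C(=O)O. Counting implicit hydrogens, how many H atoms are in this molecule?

6

Walk through each heavy atom and fill implicit hydrogens from standard valence (C 4, N 3, O 2, S 2, halogen 1):
  atom 1: O, bond orders sum to 1 (valence 2) → 1 H
  atom 2: C, bond orders sum to 4 (valence 4) → 0 H
  atom 3: C, bond orders sum to 4 (valence 4) → 0 H
  atom 4: Br (halogen, monovalent) → 0 H
  atom 5: C, bond orders sum to 4 (valence 4) → 0 H
  atom 6: C, bond orders sum to 4 (valence 4) → 0 H
  atom 7: O, bond orders sum to 1 (valence 2) → 1 H
  atom 8: O, bond orders sum to 2 (valence 2) → 0 H
  atom 9: C, bond orders sum to 3 (valence 4) → 1 H
  atom 10: C, bond orders sum to 4 (valence 4) → 0 H
  atom 11: N with explicit H count 2
  atom 12: C, bond orders sum to 4 (valence 4) → 0 H
  atom 13: C, bond orders sum to 4 (valence 4) → 0 H
  atom 14: O, bond orders sum to 2 (valence 2) → 0 H
  atom 15: O, bond orders sum to 1 (valence 2) → 1 H
Total hydrogens: 6.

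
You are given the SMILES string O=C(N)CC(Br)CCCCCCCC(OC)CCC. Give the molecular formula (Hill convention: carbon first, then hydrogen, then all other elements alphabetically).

Walk through each heavy atom and fill implicit hydrogens from standard valence (C 4, N 3, O 2, S 2, halogen 1):
  atom 1: O, bond orders sum to 2 (valence 2) → 0 H
  atom 2: C, bond orders sum to 4 (valence 4) → 0 H
  atom 3: N, bond orders sum to 1 (valence 3) → 2 H
  atom 4: C, bond orders sum to 2 (valence 4) → 2 H
  atom 5: C, bond orders sum to 3 (valence 4) → 1 H
  atom 6: Br (halogen, monovalent) → 0 H
  atom 7: C, bond orders sum to 2 (valence 4) → 2 H
  atom 8: C, bond orders sum to 2 (valence 4) → 2 H
  atom 9: C, bond orders sum to 2 (valence 4) → 2 H
  atom 10: C, bond orders sum to 2 (valence 4) → 2 H
  atom 11: C, bond orders sum to 2 (valence 4) → 2 H
  atom 12: C, bond orders sum to 2 (valence 4) → 2 H
  atom 13: C, bond orders sum to 2 (valence 4) → 2 H
  atom 14: C, bond orders sum to 3 (valence 4) → 1 H
  atom 15: O, bond orders sum to 2 (valence 2) → 0 H
  atom 16: C, bond orders sum to 1 (valence 4) → 3 H
  atom 17: C, bond orders sum to 2 (valence 4) → 2 H
  atom 18: C, bond orders sum to 2 (valence 4) → 2 H
  atom 19: C, bond orders sum to 1 (valence 4) → 3 H
Totals → C:15, H:30, Br:1, N:1, O:2.
In Hill order: C15H30BrNO2.

C15H30BrNO2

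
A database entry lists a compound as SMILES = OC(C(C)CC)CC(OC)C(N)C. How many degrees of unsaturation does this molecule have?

Degree of unsaturation = (number of rings) + (number of π bonds).
Ring closures in the SMILES: 0.
π bonds: none → 0 DoU from unsaturation.
Total DoU = 0 + 0 = 0.

0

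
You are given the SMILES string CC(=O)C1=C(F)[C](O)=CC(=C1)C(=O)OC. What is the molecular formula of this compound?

Walk through each heavy atom and fill implicit hydrogens from standard valence (C 4, N 3, O 2, S 2, halogen 1):
  atom 1: C, bond orders sum to 1 (valence 4) → 3 H
  atom 2: C, bond orders sum to 4 (valence 4) → 0 H
  atom 3: O, bond orders sum to 2 (valence 2) → 0 H
  atom 4: C, bond orders sum to 4 (valence 4) → 0 H
  atom 5: C, bond orders sum to 4 (valence 4) → 0 H
  atom 6: F (halogen, monovalent) → 0 H
  atom 7: C with explicit H count 0
  atom 8: O, bond orders sum to 1 (valence 2) → 1 H
  atom 9: C, bond orders sum to 3 (valence 4) → 1 H
  atom 10: C, bond orders sum to 4 (valence 4) → 0 H
  atom 11: C, bond orders sum to 3 (valence 4) → 1 H
  atom 12: C, bond orders sum to 4 (valence 4) → 0 H
  atom 13: O, bond orders sum to 2 (valence 2) → 0 H
  atom 14: O, bond orders sum to 2 (valence 2) → 0 H
  atom 15: C, bond orders sum to 1 (valence 4) → 3 H
Totals → C:10, H:9, F:1, O:4.
In Hill order: C10H9FO4.

C10H9FO4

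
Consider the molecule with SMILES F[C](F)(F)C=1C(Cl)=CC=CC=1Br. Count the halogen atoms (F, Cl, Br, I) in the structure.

Halogen atoms appear at heavy-atom positions 1, 3, 4, 7, 12 (1×Br, 1×Cl, 3×F).
Halogen count: 5.

5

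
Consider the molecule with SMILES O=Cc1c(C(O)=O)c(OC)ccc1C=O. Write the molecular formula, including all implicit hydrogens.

Walk through each heavy atom and fill implicit hydrogens from standard valence (C 4, N 3, O 2, S 2, halogen 1); for lowercase aromatic atoms, an aromatic c carries 1 H when it has two neighbours and 0 H with three, and aromatic n carries 0 H:
  atom 1: O, bond orders sum to 2 (valence 2) → 0 H
  atom 2: C, bond orders sum to 3 (valence 4) → 1 H
  atom 3: aromatic c, 3 neighbours → 0 H
  atom 4: aromatic c, 3 neighbours → 0 H
  atom 5: C, bond orders sum to 4 (valence 4) → 0 H
  atom 6: O, bond orders sum to 1 (valence 2) → 1 H
  atom 7: O, bond orders sum to 2 (valence 2) → 0 H
  atom 8: aromatic c, 3 neighbours → 0 H
  atom 9: O, bond orders sum to 2 (valence 2) → 0 H
  atom 10: C, bond orders sum to 1 (valence 4) → 3 H
  atom 11: aromatic c, 2 neighbours → 1 H
  atom 12: aromatic c, 2 neighbours → 1 H
  atom 13: aromatic c, 3 neighbours → 0 H
  atom 14: C, bond orders sum to 3 (valence 4) → 1 H
  atom 15: O, bond orders sum to 2 (valence 2) → 0 H
Totals → C:10, H:8, O:5.

C10H8O5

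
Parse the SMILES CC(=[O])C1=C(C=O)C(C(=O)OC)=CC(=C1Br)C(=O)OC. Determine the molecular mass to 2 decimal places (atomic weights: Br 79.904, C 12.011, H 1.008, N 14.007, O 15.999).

First, the molecular formula is C13H11BrO6 (counting implicit H from valence).
  Br: 1 × 79.904 = 79.904
  C: 13 × 12.011 = 156.143
  H: 11 × 1.008 = 11.088
  O: 6 × 15.999 = 95.994
Sum: 1×79.904 + 13×12.011 + 11×1.008 + 6×15.999 = 343.129 → 343.13 g/mol.

343.13 g/mol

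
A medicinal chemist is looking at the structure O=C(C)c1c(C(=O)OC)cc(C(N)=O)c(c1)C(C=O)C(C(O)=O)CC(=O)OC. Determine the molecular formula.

C18H19NO9

Walk through each heavy atom and fill implicit hydrogens from standard valence (C 4, N 3, O 2, S 2, halogen 1); for lowercase aromatic atoms, an aromatic c carries 1 H when it has two neighbours and 0 H with three, and aromatic n carries 0 H:
  atom 1: O, bond orders sum to 2 (valence 2) → 0 H
  atom 2: C, bond orders sum to 4 (valence 4) → 0 H
  atom 3: C, bond orders sum to 1 (valence 4) → 3 H
  atom 4: aromatic c, 3 neighbours → 0 H
  atom 5: aromatic c, 3 neighbours → 0 H
  atom 6: C, bond orders sum to 4 (valence 4) → 0 H
  atom 7: O, bond orders sum to 2 (valence 2) → 0 H
  atom 8: O, bond orders sum to 2 (valence 2) → 0 H
  atom 9: C, bond orders sum to 1 (valence 4) → 3 H
  atom 10: aromatic c, 2 neighbours → 1 H
  atom 11: aromatic c, 3 neighbours → 0 H
  atom 12: C, bond orders sum to 4 (valence 4) → 0 H
  atom 13: N, bond orders sum to 1 (valence 3) → 2 H
  atom 14: O, bond orders sum to 2 (valence 2) → 0 H
  atom 15: aromatic c, 3 neighbours → 0 H
  atom 16: aromatic c, 2 neighbours → 1 H
  atom 17: C, bond orders sum to 3 (valence 4) → 1 H
  atom 18: C, bond orders sum to 3 (valence 4) → 1 H
  atom 19: O, bond orders sum to 2 (valence 2) → 0 H
  atom 20: C, bond orders sum to 3 (valence 4) → 1 H
  atom 21: C, bond orders sum to 4 (valence 4) → 0 H
  atom 22: O, bond orders sum to 1 (valence 2) → 1 H
  atom 23: O, bond orders sum to 2 (valence 2) → 0 H
  atom 24: C, bond orders sum to 2 (valence 4) → 2 H
  atom 25: C, bond orders sum to 4 (valence 4) → 0 H
  atom 26: O, bond orders sum to 2 (valence 2) → 0 H
  atom 27: O, bond orders sum to 2 (valence 2) → 0 H
  atom 28: C, bond orders sum to 1 (valence 4) → 3 H
Totals → C:18, H:19, N:1, O:9.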